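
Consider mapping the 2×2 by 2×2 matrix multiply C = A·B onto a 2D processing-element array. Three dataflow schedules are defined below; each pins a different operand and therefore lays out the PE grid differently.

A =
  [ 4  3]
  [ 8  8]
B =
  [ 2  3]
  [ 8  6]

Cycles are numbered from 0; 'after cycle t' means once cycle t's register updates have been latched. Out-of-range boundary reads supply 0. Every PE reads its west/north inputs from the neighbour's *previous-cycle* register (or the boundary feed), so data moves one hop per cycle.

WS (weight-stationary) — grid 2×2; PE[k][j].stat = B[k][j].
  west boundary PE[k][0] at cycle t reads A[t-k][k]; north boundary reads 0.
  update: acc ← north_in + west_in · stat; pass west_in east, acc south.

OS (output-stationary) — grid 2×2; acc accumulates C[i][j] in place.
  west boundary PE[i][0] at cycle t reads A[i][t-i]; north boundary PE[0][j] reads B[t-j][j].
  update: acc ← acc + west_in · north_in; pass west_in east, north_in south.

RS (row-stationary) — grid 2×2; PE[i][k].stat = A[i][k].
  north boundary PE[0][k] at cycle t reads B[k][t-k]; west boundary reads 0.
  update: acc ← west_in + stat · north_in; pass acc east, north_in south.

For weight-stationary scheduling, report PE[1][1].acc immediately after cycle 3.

PE[1][1].acc = 72

WS (2×2). Following PE[1][1] plus its west/north inputs:
  0: (0,1).acc=0  regs=<0,0>
  0: (1,0).acc=0  regs=<0,0>
  0: (1,1).acc=0  regs=<0,0>
  1: (0,1).acc=12  regs=<4,12>
  1: (1,0).acc=32  regs=<3,32>
  1: (1,1).acc=0  regs=<0,0>
  2: (0,1).acc=24  regs=<8,24>
  2: (1,0).acc=80  regs=<8,80>
  2: (1,1).acc=30  regs=<3,30>
  3: (0,1).acc=0  regs=<0,0>
  3: (1,0).acc=0  regs=<0,0>
  3: (1,1).acc=72  regs=<8,72>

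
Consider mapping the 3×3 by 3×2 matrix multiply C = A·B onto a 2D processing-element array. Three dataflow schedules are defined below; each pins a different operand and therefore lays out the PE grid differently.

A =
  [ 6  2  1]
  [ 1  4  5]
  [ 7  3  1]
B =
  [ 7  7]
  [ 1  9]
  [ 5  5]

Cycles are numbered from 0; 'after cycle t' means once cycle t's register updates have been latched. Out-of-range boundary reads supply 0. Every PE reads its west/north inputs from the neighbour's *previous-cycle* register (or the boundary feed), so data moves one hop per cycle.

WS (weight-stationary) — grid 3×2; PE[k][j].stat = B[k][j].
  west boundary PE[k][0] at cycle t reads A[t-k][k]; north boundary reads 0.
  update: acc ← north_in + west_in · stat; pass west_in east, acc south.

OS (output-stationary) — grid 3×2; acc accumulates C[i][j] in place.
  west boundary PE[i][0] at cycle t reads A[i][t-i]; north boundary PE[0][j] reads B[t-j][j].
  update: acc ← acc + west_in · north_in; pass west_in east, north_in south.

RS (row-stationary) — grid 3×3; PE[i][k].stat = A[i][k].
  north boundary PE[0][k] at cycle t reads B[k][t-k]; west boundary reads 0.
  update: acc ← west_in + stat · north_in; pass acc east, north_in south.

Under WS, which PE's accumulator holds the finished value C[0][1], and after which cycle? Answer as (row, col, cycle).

Under WS, C[0][1] lands at PE[2][1]:
  after 0 — PE[2][1] acc=0, pass-E 0, pass-S 0
  after 1 — PE[2][1] acc=0, pass-E 0, pass-S 0
  after 2 — PE[2][1] acc=0, pass-E 0, pass-S 0
  after 3 — PE[2][1] acc=65, pass-E 1, pass-S 65

(row, col, cycle) = (2, 1, 3)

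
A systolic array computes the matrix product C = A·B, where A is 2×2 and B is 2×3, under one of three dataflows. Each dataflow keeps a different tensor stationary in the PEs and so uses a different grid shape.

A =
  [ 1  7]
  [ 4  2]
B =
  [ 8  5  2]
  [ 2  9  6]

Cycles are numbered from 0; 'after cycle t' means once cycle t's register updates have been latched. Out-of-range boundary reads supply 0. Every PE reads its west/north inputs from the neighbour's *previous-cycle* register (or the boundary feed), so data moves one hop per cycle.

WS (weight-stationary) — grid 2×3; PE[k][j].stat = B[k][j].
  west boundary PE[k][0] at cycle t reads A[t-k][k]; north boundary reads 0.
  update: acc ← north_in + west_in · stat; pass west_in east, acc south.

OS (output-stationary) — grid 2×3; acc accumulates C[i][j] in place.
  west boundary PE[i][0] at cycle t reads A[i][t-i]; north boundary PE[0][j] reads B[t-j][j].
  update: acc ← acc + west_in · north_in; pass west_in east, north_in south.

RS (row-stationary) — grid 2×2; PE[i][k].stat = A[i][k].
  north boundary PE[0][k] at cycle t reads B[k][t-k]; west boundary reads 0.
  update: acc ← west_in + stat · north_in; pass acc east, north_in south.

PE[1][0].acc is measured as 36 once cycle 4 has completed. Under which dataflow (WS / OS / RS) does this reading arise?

Under WS (2×3), PE[1][0]:
  [0] (1,0) acc=0 (h:0 v:0)
  [1] (1,0) acc=22 (h:7 v:22)
  [2] (1,0) acc=36 (h:2 v:36)
  [3] (1,0) acc=0 (h:0 v:0)
  [4] (1,0) acc=0 (h:0 v:0)
Under OS (2×3), PE[1][0]:
  [0] (1,0) acc=0 (h:0 v:0)
  [1] (1,0) acc=32 (h:4 v:8)
  [2] (1,0) acc=36 (h:2 v:2)
  [3] (1,0) acc=36 (h:0 v:0)
  [4] (1,0) acc=36 (h:0 v:0)
Under RS (2×2), PE[1][0]:
  [0] (1,0) acc=0 (h:0 v:0)
  [1] (1,0) acc=32 (h:32 v:8)
  [2] (1,0) acc=20 (h:20 v:5)
  [3] (1,0) acc=8 (h:8 v:2)
  [4] (1,0) acc=0 (h:0 v:0)

dataflow = OS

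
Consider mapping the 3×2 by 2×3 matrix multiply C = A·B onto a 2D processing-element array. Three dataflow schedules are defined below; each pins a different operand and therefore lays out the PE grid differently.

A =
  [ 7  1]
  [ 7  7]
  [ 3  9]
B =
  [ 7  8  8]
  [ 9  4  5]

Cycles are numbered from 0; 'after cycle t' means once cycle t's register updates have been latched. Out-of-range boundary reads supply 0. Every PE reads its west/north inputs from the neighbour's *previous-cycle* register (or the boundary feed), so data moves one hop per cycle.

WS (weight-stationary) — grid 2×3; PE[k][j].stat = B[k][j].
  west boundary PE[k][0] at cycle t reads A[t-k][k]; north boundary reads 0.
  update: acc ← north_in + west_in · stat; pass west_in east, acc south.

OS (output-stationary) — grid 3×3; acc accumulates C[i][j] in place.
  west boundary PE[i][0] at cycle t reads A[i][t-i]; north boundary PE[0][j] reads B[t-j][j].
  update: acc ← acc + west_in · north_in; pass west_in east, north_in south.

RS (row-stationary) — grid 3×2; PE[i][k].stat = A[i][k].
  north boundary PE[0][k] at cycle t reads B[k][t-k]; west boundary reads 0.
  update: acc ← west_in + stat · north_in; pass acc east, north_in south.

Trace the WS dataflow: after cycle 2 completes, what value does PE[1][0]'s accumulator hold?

PE[1][0].acc = 112

WS 2×3: PE[1][0] cycle-by-cycle (with neighbour feeds):
  t=0 PE[0][0]: acc=49 h=7 v=49
  t=0 PE[1][0]: acc=0 h=0 v=0
  t=1 PE[0][0]: acc=49 h=7 v=49
  t=1 PE[1][0]: acc=58 h=1 v=58
  t=2 PE[0][0]: acc=21 h=3 v=21
  t=2 PE[1][0]: acc=112 h=7 v=112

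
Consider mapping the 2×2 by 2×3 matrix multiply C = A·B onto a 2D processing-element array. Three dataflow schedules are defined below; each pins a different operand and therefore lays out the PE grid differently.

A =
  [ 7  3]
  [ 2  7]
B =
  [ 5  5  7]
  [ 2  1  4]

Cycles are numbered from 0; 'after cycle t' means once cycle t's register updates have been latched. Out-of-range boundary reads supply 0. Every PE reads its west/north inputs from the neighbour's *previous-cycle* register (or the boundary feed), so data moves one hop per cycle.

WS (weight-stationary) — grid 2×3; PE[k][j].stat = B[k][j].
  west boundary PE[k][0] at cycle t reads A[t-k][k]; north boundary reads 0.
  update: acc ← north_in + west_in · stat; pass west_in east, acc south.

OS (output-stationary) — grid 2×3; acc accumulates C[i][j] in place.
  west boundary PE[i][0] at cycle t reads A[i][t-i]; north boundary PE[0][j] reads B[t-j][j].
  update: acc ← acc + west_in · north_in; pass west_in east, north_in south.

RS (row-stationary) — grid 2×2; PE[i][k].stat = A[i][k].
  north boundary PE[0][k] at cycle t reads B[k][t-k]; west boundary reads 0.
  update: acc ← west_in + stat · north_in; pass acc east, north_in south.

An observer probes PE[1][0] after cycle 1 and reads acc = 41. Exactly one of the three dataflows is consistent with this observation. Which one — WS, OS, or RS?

— WS: 2×3; PE[1][0] trace:
  0: (1,0).acc=0  regs=<0,0>
  1: (1,0).acc=41  regs=<3,41>
— OS: 2×3; PE[1][0] trace:
  0: (1,0).acc=0  regs=<0,0>
  1: (1,0).acc=10  regs=<2,5>
— RS: 2×2; PE[1][0] trace:
  0: (1,0).acc=0  regs=<0,0>
  1: (1,0).acc=10  regs=<10,5>

dataflow = WS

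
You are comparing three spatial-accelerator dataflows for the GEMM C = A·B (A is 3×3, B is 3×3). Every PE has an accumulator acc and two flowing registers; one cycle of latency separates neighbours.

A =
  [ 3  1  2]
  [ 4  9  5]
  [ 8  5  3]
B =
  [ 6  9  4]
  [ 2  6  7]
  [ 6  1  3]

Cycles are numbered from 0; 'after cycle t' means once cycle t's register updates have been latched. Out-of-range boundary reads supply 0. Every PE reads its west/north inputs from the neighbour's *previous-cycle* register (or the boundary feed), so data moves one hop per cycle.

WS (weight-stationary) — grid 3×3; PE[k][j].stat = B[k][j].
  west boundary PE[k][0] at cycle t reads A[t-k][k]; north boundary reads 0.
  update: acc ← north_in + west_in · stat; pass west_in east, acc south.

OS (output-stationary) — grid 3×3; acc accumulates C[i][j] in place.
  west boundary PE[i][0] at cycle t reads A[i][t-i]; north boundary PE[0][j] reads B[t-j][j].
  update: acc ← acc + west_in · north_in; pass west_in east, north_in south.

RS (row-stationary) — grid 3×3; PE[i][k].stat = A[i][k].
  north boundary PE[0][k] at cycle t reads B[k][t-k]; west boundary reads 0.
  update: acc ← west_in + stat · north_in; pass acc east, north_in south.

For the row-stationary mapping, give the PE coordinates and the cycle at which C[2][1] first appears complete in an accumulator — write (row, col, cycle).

RS — PE[2][2] is where C[2][1] collects:
  cycle 0: PE[2][2] → acc 0, east 0, south 0
  cycle 1: PE[2][2] → acc 0, east 0, south 0
  cycle 2: PE[2][2] → acc 0, east 0, south 0
  cycle 3: PE[2][2] → acc 0, east 0, south 0
  cycle 4: PE[2][2] → acc 76, east 76, south 6
  cycle 5: PE[2][2] → acc 105, east 105, south 1

(row, col, cycle) = (2, 2, 5)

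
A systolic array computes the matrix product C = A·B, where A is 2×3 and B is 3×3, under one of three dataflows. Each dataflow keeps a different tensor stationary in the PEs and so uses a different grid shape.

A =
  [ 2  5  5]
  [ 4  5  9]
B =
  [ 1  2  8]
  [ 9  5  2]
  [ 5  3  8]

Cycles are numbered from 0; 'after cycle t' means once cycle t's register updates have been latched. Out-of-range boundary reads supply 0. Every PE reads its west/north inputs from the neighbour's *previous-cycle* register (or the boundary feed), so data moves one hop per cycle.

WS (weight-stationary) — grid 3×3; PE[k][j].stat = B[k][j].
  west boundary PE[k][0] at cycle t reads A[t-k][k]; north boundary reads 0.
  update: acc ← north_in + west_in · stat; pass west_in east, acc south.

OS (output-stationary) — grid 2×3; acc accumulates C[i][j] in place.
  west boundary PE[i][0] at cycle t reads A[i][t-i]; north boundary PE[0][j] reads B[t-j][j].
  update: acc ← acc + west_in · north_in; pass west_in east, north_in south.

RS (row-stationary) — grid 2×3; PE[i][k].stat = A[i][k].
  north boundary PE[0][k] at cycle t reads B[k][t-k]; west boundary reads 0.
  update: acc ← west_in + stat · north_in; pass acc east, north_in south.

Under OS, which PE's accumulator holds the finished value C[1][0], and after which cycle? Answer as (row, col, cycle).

OS: C[1][0] accumulates in PE[1][0]:
  @0  [1,0]  acc 0  |  →0  ↓0
  @1  [1,0]  acc 4  |  →4  ↓1
  @2  [1,0]  acc 49  |  →5  ↓9
  @3  [1,0]  acc 94  |  →9  ↓5

(row, col, cycle) = (1, 0, 3)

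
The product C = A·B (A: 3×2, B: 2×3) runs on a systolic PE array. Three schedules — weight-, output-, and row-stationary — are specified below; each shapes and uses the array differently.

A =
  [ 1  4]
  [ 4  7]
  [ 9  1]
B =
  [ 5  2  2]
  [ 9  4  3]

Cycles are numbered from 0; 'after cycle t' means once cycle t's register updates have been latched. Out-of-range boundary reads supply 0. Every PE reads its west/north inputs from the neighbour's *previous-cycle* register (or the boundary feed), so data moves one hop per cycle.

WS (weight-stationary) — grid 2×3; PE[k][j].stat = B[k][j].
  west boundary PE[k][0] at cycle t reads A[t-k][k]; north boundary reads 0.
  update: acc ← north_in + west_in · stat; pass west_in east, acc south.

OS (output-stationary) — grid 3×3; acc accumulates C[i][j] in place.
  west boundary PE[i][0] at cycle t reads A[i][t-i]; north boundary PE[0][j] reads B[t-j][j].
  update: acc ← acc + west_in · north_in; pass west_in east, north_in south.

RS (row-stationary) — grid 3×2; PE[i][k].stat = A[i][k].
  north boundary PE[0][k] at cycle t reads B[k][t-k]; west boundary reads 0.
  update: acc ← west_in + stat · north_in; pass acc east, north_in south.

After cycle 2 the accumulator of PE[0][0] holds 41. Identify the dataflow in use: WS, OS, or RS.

WS [2×3] PE[0][0] across cycles:
  t=0 PE[0][0]: acc=5 h=1 v=5
  t=1 PE[0][0]: acc=20 h=4 v=20
  t=2 PE[0][0]: acc=45 h=9 v=45
OS [3×3] PE[0][0] across cycles:
  t=0 PE[0][0]: acc=5 h=1 v=5
  t=1 PE[0][0]: acc=41 h=4 v=9
  t=2 PE[0][0]: acc=41 h=0 v=0
RS [3×2] PE[0][0] across cycles:
  t=0 PE[0][0]: acc=5 h=5 v=5
  t=1 PE[0][0]: acc=2 h=2 v=2
  t=2 PE[0][0]: acc=2 h=2 v=2

dataflow = OS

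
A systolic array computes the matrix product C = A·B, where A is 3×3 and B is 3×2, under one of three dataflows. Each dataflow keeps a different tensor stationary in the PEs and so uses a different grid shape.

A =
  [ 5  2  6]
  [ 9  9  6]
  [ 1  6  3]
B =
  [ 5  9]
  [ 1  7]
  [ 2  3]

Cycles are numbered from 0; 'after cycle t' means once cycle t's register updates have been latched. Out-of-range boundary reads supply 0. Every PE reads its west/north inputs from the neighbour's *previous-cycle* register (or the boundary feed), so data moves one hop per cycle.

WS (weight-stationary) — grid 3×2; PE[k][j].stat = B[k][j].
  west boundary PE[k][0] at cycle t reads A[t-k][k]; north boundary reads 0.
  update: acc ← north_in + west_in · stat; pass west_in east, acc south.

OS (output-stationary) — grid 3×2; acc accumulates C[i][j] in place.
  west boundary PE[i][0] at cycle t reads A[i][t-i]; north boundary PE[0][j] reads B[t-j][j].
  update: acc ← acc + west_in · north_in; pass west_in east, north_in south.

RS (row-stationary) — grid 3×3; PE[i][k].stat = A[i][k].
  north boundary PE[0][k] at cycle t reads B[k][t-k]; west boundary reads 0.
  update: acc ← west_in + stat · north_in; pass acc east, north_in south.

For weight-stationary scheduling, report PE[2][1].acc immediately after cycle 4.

WS (3×2). Following PE[2][1] plus its west/north inputs:
  c0 r1c1: 0 / 0 / 0
  c0 r2c0: 0 / 0 / 0
  c0 r2c1: 0 / 0 / 0
  c1 r1c1: 0 / 0 / 0
  c1 r2c0: 0 / 0 / 0
  c1 r2c1: 0 / 0 / 0
  c2 r1c1: 59 / 2 / 59
  c2 r2c0: 39 / 6 / 39
  c2 r2c1: 0 / 0 / 0
  c3 r1c1: 144 / 9 / 144
  c3 r2c0: 66 / 6 / 66
  c3 r2c1: 77 / 6 / 77
  c4 r1c1: 51 / 6 / 51
  c4 r2c0: 17 / 3 / 17
  c4 r2c1: 162 / 6 / 162

PE[2][1].acc = 162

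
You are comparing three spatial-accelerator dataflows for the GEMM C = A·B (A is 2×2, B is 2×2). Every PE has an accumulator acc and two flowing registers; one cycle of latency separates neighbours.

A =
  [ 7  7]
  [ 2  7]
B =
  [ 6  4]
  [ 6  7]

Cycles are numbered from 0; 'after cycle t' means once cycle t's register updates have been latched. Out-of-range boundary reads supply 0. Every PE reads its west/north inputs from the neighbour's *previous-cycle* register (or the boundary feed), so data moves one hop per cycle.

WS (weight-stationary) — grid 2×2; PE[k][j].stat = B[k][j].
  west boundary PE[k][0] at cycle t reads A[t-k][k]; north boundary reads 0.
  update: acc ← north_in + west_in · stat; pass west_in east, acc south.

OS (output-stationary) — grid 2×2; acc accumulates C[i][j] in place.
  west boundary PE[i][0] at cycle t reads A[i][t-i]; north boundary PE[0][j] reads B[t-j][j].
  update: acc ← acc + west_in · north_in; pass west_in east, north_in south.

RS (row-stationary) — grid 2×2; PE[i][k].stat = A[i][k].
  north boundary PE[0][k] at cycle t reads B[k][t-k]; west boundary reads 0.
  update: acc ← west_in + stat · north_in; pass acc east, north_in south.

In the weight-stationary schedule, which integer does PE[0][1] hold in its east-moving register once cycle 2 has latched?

Tracing WS — 2×2 array, target PE[0][1]:
  @0  [0,0]  acc 42  |  →7  ↓42
  @0  [0,1]  acc 0  |  →0  ↓0
  @1  [0,0]  acc 12  |  →2  ↓12
  @1  [0,1]  acc 28  |  →7  ↓28
  @2  [0,0]  acc 0  |  →0  ↓0
  @2  [0,1]  acc 8  |  →2  ↓8

register = 2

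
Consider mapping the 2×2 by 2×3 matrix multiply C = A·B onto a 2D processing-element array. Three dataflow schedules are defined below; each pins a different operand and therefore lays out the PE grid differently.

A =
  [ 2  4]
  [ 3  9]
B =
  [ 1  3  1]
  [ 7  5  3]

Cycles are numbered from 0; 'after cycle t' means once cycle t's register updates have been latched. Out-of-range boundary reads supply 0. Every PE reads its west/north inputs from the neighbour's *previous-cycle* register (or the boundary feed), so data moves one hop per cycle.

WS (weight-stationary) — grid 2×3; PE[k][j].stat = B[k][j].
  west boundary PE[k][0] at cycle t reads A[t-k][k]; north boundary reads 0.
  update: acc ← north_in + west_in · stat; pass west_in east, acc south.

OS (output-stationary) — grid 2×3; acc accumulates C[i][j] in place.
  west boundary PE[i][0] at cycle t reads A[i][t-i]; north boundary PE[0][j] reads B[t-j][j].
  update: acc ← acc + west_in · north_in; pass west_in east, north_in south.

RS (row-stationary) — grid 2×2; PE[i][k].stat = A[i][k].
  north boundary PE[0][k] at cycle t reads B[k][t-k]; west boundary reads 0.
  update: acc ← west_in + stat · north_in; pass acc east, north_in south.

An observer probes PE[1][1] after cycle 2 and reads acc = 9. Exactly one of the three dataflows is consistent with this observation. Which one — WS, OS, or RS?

dataflow = OS

— WS: 2×3; PE[1][1] trace:
  cycle 0: PE[1][1] → acc 0, east 0, south 0
  cycle 1: PE[1][1] → acc 0, east 0, south 0
  cycle 2: PE[1][1] → acc 26, east 4, south 26
— OS: 2×3; PE[1][1] trace:
  cycle 0: PE[1][1] → acc 0, east 0, south 0
  cycle 1: PE[1][1] → acc 0, east 0, south 0
  cycle 2: PE[1][1] → acc 9, east 3, south 3
— RS: 2×2; PE[1][1] trace:
  cycle 0: PE[1][1] → acc 0, east 0, south 0
  cycle 1: PE[1][1] → acc 0, east 0, south 0
  cycle 2: PE[1][1] → acc 66, east 66, south 7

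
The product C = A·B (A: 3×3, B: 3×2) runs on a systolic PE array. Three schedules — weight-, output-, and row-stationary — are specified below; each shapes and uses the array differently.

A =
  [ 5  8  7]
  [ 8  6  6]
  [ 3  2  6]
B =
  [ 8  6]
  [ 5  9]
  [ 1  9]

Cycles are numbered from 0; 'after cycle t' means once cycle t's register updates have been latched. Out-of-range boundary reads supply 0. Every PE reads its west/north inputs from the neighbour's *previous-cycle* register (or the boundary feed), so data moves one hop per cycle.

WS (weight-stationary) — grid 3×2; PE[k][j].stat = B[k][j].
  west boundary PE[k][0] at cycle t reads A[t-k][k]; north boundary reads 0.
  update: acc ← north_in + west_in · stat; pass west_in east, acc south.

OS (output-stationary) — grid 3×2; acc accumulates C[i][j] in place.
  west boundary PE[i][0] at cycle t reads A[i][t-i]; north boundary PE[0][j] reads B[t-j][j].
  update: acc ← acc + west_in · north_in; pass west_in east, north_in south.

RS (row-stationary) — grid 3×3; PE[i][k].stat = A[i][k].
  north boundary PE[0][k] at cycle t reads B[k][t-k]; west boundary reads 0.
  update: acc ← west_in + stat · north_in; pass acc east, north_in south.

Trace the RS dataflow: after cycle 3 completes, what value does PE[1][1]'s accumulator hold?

Tracing RS — 3×3 array, target PE[1][1]:
  @0  [0,1]  acc 0  |  →0  ↓0
  @0  [1,0]  acc 0  |  →0  ↓0
  @0  [1,1]  acc 0  |  →0  ↓0
  @1  [0,1]  acc 80  |  →80  ↓5
  @1  [1,0]  acc 64  |  →64  ↓8
  @1  [1,1]  acc 0  |  →0  ↓0
  @2  [0,1]  acc 102  |  →102  ↓9
  @2  [1,0]  acc 48  |  →48  ↓6
  @2  [1,1]  acc 94  |  →94  ↓5
  @3  [0,1]  acc 0  |  →0  ↓0
  @3  [1,0]  acc 0  |  →0  ↓0
  @3  [1,1]  acc 102  |  →102  ↓9

PE[1][1].acc = 102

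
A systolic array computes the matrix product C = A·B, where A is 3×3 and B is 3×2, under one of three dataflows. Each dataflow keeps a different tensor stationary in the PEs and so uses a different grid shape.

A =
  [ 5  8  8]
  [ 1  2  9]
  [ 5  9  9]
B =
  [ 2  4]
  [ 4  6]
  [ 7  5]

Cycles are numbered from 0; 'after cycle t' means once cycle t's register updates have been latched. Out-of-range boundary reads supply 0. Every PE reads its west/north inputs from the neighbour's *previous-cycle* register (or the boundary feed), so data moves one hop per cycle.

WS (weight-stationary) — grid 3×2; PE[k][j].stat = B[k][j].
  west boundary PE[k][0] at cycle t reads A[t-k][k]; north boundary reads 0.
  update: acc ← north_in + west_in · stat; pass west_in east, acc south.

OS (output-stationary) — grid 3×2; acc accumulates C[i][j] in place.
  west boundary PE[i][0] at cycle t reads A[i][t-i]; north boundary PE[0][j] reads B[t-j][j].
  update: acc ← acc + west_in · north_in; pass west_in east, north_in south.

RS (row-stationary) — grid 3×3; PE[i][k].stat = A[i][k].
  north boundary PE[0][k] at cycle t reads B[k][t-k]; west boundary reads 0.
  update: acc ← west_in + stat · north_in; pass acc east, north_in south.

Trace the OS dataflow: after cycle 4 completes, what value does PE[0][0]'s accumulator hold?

PE[0][0].acc = 98

OS 3×2: PE[0][0] cycle-by-cycle (with neighbour feeds):
  cycle 0: PE[0][0] → acc 10, east 5, south 2
  cycle 1: PE[0][0] → acc 42, east 8, south 4
  cycle 2: PE[0][0] → acc 98, east 8, south 7
  cycle 3: PE[0][0] → acc 98, east 0, south 0
  cycle 4: PE[0][0] → acc 98, east 0, south 0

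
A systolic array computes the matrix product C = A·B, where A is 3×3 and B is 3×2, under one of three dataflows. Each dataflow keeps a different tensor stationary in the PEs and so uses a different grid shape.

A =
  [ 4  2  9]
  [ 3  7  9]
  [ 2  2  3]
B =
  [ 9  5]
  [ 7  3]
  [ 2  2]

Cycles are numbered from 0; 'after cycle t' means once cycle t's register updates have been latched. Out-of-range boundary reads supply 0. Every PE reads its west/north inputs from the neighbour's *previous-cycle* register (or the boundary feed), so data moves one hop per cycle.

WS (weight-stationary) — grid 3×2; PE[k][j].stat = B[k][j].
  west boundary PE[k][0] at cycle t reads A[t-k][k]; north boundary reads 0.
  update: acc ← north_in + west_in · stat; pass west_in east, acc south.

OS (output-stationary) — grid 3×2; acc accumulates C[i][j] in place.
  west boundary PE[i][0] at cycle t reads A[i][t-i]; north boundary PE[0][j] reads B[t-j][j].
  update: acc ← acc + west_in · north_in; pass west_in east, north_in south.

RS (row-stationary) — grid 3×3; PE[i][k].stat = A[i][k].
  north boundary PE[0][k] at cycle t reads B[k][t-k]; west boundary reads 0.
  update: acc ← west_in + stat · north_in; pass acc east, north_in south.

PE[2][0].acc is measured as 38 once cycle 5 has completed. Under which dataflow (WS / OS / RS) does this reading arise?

— WS: 3×2; PE[2][0] trace:
  cycle 0: PE[2][0] → acc 0, east 0, south 0
  cycle 1: PE[2][0] → acc 0, east 0, south 0
  cycle 2: PE[2][0] → acc 68, east 9, south 68
  cycle 3: PE[2][0] → acc 94, east 9, south 94
  cycle 4: PE[2][0] → acc 38, east 3, south 38
  cycle 5: PE[2][0] → acc 0, east 0, south 0
— OS: 3×2; PE[2][0] trace:
  cycle 0: PE[2][0] → acc 0, east 0, south 0
  cycle 1: PE[2][0] → acc 0, east 0, south 0
  cycle 2: PE[2][0] → acc 18, east 2, south 9
  cycle 3: PE[2][0] → acc 32, east 2, south 7
  cycle 4: PE[2][0] → acc 38, east 3, south 2
  cycle 5: PE[2][0] → acc 38, east 0, south 0
— RS: 3×3; PE[2][0] trace:
  cycle 0: PE[2][0] → acc 0, east 0, south 0
  cycle 1: PE[2][0] → acc 0, east 0, south 0
  cycle 2: PE[2][0] → acc 18, east 18, south 9
  cycle 3: PE[2][0] → acc 10, east 10, south 5
  cycle 4: PE[2][0] → acc 0, east 0, south 0
  cycle 5: PE[2][0] → acc 0, east 0, south 0

dataflow = OS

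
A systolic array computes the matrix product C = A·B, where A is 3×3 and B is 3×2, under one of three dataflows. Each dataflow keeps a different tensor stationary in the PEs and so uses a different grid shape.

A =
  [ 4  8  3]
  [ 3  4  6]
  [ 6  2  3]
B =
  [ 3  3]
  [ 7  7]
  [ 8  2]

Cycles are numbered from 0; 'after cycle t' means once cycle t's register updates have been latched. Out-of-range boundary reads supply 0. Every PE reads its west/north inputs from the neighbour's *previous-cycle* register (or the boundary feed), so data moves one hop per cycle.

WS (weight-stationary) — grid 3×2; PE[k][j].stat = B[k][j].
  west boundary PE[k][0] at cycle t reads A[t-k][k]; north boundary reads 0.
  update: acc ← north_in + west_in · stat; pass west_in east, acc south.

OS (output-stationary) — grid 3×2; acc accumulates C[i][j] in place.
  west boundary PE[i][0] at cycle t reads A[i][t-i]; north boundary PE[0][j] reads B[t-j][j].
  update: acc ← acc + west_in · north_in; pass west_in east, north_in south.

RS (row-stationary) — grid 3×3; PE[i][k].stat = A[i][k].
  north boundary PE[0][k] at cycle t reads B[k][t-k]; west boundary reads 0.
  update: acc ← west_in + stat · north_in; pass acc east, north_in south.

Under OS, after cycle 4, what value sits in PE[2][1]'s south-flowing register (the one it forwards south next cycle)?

OS (3×2). Following PE[2][1] plus its west/north inputs:
  after 0 — PE[1][1] acc=0, pass-E 0, pass-S 0
  after 0 — PE[2][0] acc=0, pass-E 0, pass-S 0
  after 0 — PE[2][1] acc=0, pass-E 0, pass-S 0
  after 1 — PE[1][1] acc=0, pass-E 0, pass-S 0
  after 1 — PE[2][0] acc=0, pass-E 0, pass-S 0
  after 1 — PE[2][1] acc=0, pass-E 0, pass-S 0
  after 2 — PE[1][1] acc=9, pass-E 3, pass-S 3
  after 2 — PE[2][0] acc=18, pass-E 6, pass-S 3
  after 2 — PE[2][1] acc=0, pass-E 0, pass-S 0
  after 3 — PE[1][1] acc=37, pass-E 4, pass-S 7
  after 3 — PE[2][0] acc=32, pass-E 2, pass-S 7
  after 3 — PE[2][1] acc=18, pass-E 6, pass-S 3
  after 4 — PE[1][1] acc=49, pass-E 6, pass-S 2
  after 4 — PE[2][0] acc=56, pass-E 3, pass-S 8
  after 4 — PE[2][1] acc=32, pass-E 2, pass-S 7

register = 7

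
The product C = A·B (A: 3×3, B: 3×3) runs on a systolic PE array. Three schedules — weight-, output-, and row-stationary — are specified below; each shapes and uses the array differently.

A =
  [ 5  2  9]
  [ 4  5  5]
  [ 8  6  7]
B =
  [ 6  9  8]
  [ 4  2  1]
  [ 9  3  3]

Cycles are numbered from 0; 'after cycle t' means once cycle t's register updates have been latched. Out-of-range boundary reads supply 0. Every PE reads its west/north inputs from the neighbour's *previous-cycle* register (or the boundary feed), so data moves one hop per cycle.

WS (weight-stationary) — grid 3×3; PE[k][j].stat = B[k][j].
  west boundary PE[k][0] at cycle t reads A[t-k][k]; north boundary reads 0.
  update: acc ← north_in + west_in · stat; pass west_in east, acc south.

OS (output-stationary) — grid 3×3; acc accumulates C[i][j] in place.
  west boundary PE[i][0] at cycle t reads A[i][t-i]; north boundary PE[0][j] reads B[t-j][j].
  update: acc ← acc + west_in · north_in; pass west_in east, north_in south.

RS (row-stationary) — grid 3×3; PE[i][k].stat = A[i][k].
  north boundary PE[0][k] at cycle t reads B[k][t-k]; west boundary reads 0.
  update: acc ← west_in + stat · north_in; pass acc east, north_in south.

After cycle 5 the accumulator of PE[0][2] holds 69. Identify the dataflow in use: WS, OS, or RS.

— WS: 3×3; PE[0][2] trace:
  cycle 0: PE[0][2] → acc 0, east 0, south 0
  cycle 1: PE[0][2] → acc 0, east 0, south 0
  cycle 2: PE[0][2] → acc 40, east 5, south 40
  cycle 3: PE[0][2] → acc 32, east 4, south 32
  cycle 4: PE[0][2] → acc 64, east 8, south 64
  cycle 5: PE[0][2] → acc 0, east 0, south 0
— OS: 3×3; PE[0][2] trace:
  cycle 0: PE[0][2] → acc 0, east 0, south 0
  cycle 1: PE[0][2] → acc 0, east 0, south 0
  cycle 2: PE[0][2] → acc 40, east 5, south 8
  cycle 3: PE[0][2] → acc 42, east 2, south 1
  cycle 4: PE[0][2] → acc 69, east 9, south 3
  cycle 5: PE[0][2] → acc 69, east 0, south 0
— RS: 3×3; PE[0][2] trace:
  cycle 0: PE[0][2] → acc 0, east 0, south 0
  cycle 1: PE[0][2] → acc 0, east 0, south 0
  cycle 2: PE[0][2] → acc 119, east 119, south 9
  cycle 3: PE[0][2] → acc 76, east 76, south 3
  cycle 4: PE[0][2] → acc 69, east 69, south 3
  cycle 5: PE[0][2] → acc 0, east 0, south 0

dataflow = OS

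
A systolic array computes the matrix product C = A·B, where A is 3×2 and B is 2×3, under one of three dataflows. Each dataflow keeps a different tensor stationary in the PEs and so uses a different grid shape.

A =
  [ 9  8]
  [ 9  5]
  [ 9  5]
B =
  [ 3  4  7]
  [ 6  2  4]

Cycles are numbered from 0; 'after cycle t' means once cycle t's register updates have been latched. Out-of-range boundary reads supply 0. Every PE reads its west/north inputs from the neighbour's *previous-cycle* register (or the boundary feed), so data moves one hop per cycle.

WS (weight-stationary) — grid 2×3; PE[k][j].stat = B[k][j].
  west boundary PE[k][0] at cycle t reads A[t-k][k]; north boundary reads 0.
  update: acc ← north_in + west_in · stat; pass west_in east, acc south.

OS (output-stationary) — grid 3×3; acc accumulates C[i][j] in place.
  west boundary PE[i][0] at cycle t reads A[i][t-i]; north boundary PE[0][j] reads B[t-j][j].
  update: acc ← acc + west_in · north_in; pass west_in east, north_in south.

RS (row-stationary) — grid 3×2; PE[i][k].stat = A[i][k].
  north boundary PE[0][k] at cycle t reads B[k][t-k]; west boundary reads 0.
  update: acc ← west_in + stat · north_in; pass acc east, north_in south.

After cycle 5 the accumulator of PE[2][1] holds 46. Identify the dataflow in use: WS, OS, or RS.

dataflow = OS

WS (2×3): PE[2][1] does not exist.
OS (3×3 grid), PE[2][1]:
  step 0 · PE2,1: acc=0; fwd→0 fwd↓0
  step 1 · PE2,1: acc=0; fwd→0 fwd↓0
  step 2 · PE2,1: acc=0; fwd→0 fwd↓0
  step 3 · PE2,1: acc=36; fwd→9 fwd↓4
  step 4 · PE2,1: acc=46; fwd→5 fwd↓2
  step 5 · PE2,1: acc=46; fwd→0 fwd↓0
RS (3×2 grid), PE[2][1]:
  step 0 · PE2,1: acc=0; fwd→0 fwd↓0
  step 1 · PE2,1: acc=0; fwd→0 fwd↓0
  step 2 · PE2,1: acc=0; fwd→0 fwd↓0
  step 3 · PE2,1: acc=57; fwd→57 fwd↓6
  step 4 · PE2,1: acc=46; fwd→46 fwd↓2
  step 5 · PE2,1: acc=83; fwd→83 fwd↓4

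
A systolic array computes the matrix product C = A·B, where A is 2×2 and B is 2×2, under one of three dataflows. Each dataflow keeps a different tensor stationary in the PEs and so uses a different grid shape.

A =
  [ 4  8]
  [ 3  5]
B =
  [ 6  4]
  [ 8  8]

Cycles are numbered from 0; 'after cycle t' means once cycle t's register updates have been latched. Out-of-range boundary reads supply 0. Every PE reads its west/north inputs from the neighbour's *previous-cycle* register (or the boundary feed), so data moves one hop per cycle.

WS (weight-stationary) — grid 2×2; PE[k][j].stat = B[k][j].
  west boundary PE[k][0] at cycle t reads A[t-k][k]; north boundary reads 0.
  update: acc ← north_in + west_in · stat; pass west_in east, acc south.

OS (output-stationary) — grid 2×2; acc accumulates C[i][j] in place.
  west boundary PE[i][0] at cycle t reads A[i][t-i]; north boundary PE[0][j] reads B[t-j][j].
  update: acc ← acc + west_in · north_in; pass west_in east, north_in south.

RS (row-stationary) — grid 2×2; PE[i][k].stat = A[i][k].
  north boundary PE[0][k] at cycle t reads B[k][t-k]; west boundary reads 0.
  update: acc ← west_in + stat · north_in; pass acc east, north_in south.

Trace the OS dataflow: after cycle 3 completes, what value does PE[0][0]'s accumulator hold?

PE[0][0].acc = 88

OS (2×2). Following PE[0][0] plus its west/north inputs:
  cycle 0: PE[0][0] → acc 24, east 4, south 6
  cycle 1: PE[0][0] → acc 88, east 8, south 8
  cycle 2: PE[0][0] → acc 88, east 0, south 0
  cycle 3: PE[0][0] → acc 88, east 0, south 0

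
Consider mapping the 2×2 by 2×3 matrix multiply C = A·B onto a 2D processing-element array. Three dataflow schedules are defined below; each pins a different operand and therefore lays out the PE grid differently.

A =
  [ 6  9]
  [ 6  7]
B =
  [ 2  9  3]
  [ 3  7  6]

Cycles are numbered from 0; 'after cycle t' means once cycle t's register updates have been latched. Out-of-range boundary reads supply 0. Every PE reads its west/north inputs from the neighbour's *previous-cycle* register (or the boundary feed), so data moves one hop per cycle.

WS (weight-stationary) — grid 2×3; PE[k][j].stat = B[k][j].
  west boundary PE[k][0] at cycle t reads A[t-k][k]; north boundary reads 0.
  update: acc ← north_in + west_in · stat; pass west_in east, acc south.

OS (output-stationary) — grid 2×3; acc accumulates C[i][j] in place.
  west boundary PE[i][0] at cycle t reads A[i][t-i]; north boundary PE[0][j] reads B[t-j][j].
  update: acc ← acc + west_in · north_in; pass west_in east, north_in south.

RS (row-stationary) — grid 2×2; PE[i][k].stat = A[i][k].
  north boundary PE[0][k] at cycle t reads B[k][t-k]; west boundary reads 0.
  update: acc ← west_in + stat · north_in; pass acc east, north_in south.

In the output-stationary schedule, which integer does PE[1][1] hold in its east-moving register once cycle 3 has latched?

register = 7

OS (2×3). Following PE[1][1] plus its west/north inputs:
  c0 r0c1: 0 / 0 / 0
  c0 r1c0: 0 / 0 / 0
  c0 r1c1: 0 / 0 / 0
  c1 r0c1: 54 / 6 / 9
  c1 r1c0: 12 / 6 / 2
  c1 r1c1: 0 / 0 / 0
  c2 r0c1: 117 / 9 / 7
  c2 r1c0: 33 / 7 / 3
  c2 r1c1: 54 / 6 / 9
  c3 r0c1: 117 / 0 / 0
  c3 r1c0: 33 / 0 / 0
  c3 r1c1: 103 / 7 / 7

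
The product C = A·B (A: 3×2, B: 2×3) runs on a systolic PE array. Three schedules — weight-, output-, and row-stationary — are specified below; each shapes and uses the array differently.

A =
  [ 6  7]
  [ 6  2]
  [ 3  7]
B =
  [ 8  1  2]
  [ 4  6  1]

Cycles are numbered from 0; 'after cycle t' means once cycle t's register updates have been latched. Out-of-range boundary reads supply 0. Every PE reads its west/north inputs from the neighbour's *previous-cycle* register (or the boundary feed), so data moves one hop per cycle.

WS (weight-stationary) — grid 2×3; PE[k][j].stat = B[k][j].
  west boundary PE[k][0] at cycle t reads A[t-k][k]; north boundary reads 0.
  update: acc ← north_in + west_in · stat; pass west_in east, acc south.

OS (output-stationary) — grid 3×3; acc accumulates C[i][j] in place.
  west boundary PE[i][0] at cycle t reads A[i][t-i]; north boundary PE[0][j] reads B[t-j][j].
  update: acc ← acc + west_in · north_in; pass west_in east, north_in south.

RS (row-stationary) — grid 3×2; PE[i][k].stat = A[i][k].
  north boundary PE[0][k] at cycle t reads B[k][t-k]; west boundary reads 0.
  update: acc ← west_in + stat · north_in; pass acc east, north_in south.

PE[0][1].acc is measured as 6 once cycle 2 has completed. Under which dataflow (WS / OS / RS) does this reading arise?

dataflow = WS

— WS: 2×3; PE[0][1] trace:
  @0  [0,1]  acc 0  |  →0  ↓0
  @1  [0,1]  acc 6  |  →6  ↓6
  @2  [0,1]  acc 6  |  →6  ↓6
— OS: 3×3; PE[0][1] trace:
  @0  [0,1]  acc 0  |  →0  ↓0
  @1  [0,1]  acc 6  |  →6  ↓1
  @2  [0,1]  acc 48  |  →7  ↓6
— RS: 3×2; PE[0][1] trace:
  @0  [0,1]  acc 0  |  →0  ↓0
  @1  [0,1]  acc 76  |  →76  ↓4
  @2  [0,1]  acc 48  |  →48  ↓6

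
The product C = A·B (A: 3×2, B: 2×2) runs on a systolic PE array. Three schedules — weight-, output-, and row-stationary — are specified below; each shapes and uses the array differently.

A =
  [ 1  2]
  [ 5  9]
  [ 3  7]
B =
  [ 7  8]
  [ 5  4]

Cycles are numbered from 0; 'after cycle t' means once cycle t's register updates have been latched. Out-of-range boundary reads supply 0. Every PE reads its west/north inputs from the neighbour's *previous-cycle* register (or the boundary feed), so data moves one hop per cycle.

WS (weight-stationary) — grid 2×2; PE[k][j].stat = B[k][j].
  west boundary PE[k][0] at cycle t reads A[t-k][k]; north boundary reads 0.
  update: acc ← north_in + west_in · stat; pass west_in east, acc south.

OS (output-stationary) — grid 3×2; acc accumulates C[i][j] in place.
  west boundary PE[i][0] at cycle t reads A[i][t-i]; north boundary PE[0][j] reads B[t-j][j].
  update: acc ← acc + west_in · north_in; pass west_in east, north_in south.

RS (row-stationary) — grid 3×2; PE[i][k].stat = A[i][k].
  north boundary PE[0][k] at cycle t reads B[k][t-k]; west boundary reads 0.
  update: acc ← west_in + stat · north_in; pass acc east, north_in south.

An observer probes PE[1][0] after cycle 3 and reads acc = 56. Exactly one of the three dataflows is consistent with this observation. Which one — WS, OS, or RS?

WS [2×2] PE[1][0] across cycles:
  c0 r1c0: 0 / 0 / 0
  c1 r1c0: 17 / 2 / 17
  c2 r1c0: 80 / 9 / 80
  c3 r1c0: 56 / 7 / 56
OS [3×2] PE[1][0] across cycles:
  c0 r1c0: 0 / 0 / 0
  c1 r1c0: 35 / 5 / 7
  c2 r1c0: 80 / 9 / 5
  c3 r1c0: 80 / 0 / 0
RS [3×2] PE[1][0] across cycles:
  c0 r1c0: 0 / 0 / 0
  c1 r1c0: 35 / 35 / 7
  c2 r1c0: 40 / 40 / 8
  c3 r1c0: 0 / 0 / 0

dataflow = WS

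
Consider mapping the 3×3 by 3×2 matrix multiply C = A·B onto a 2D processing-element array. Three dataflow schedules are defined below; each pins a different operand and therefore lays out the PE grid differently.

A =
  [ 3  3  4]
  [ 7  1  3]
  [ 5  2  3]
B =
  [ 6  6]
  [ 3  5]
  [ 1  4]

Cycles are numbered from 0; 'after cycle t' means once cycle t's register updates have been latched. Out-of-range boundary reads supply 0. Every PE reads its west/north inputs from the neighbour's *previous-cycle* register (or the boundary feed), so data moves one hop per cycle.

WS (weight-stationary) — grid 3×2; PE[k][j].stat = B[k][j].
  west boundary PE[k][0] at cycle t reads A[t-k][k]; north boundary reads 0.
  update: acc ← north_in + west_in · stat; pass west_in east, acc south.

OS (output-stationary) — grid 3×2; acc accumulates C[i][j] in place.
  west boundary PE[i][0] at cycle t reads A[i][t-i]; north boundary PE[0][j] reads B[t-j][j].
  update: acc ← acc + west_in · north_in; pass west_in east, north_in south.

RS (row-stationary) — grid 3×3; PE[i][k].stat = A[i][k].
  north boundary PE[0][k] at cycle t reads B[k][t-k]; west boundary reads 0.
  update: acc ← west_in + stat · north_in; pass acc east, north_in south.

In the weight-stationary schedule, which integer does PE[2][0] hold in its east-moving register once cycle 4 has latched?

WS (3×2). Following PE[2][0] plus its west/north inputs:
  0: (1,0).acc=0  regs=<0,0>
  0: (2,0).acc=0  regs=<0,0>
  1: (1,0).acc=27  regs=<3,27>
  1: (2,0).acc=0  regs=<0,0>
  2: (1,0).acc=45  regs=<1,45>
  2: (2,0).acc=31  regs=<4,31>
  3: (1,0).acc=36  regs=<2,36>
  3: (2,0).acc=48  regs=<3,48>
  4: (1,0).acc=0  regs=<0,0>
  4: (2,0).acc=39  regs=<3,39>

register = 3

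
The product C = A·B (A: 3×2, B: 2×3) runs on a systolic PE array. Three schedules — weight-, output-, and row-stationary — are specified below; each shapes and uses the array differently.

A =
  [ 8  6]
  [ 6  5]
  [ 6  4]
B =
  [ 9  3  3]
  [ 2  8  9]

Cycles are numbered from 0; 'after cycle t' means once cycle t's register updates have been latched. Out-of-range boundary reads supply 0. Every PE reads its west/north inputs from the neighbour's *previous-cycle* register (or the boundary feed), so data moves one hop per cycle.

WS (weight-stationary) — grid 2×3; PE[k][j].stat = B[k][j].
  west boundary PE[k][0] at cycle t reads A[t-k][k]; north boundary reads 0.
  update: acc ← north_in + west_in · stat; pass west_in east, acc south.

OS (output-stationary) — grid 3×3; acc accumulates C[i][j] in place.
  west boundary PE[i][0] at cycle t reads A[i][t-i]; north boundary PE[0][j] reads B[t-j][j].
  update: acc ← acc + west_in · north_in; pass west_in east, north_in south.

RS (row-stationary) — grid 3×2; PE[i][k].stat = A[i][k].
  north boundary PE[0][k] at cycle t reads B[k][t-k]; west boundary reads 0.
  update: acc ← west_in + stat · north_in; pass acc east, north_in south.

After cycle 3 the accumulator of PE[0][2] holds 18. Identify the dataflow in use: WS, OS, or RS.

dataflow = WS

WS (2×3 grid), PE[0][2]:
  cycle 0: PE[0][2] → acc 0, east 0, south 0
  cycle 1: PE[0][2] → acc 0, east 0, south 0
  cycle 2: PE[0][2] → acc 24, east 8, south 24
  cycle 3: PE[0][2] → acc 18, east 6, south 18
OS (3×3 grid), PE[0][2]:
  cycle 0: PE[0][2] → acc 0, east 0, south 0
  cycle 1: PE[0][2] → acc 0, east 0, south 0
  cycle 2: PE[0][2] → acc 24, east 8, south 3
  cycle 3: PE[0][2] → acc 78, east 6, south 9
RS: PE[0][2] is outside its 3×2 grid.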